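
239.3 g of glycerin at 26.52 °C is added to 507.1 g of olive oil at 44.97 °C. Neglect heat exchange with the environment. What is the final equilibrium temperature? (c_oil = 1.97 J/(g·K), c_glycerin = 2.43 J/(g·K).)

T_f ≈ 38.2 °C

Heat lost by the oil equals heat gained by the glycerin:
507.1*1.97*(44.97 − T) = 239.3*2.43*(T − 26.52)
998.99(44.97 − T) = 581.5(T − 26.52)
1580.5 T = 60346  ⇒  T ≈ 38.18 °C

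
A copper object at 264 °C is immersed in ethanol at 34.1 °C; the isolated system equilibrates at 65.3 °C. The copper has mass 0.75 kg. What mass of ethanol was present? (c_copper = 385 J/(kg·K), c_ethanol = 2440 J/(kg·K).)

m ≈ 0.754 kg

|Q_copper| = |Q_ethanol|:
0.75×385×(264 − 65.3) = m×2440×(65.3 − 34.1)
76128 m = 57375  ⇒  m ≈ 0.7537 kg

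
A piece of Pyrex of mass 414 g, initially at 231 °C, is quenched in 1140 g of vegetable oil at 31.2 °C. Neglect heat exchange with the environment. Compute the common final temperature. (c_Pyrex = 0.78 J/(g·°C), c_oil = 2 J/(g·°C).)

T_f = Σ m_i c_i T_i / Σ m_i c_i:
T_f = (322.92*231 + 2280*31.2) / (322.92 + 2280)
    = 145731 / 2602.9 ≈ 55.99 °C

T_f ≈ 56.0 °C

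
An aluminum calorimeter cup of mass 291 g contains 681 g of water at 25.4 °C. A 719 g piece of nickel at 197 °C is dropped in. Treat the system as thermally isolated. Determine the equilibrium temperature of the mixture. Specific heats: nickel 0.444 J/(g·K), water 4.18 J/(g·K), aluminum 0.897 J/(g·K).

T_f ≈ 41.4 °C

With ΣQ=0 the equilibrium temperature is the m·c-weighted mean:
T_f = (319.24*197 + 2846.6*25.4 + 261.03*25.4) / (319.24 + 2846.6 + 261.03)
    = 141823 / 3426.8 ≈ 41.39 °C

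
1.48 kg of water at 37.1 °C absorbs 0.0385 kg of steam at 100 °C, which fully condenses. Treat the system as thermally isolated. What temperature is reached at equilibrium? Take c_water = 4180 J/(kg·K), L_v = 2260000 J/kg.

Energy conservation, ΣQ = 0:
latent heat released on condensation: 0.0385×2260000 = 87010; condensate cools 100→T: 0.0385×4180×(T − 100) = 160.93(T − 100); water warms: 1.48×4180×(T − 37.1) = 6186.4(T − 37.1)
6347.3 T = 87010 + 16093 + 229515 = 332618
T ≈ 52.40 °C — below 100 °C, confirming all the steam condensed.

T_f ≈ 52.4 °C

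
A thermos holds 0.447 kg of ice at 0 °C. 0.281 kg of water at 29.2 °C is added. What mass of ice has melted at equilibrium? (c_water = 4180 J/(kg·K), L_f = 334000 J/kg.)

Water can give up m c ΔT = 0.281×4180×29.2 = 34298 J before reaching 0 °C.
To melt every bit of ice: 0.447×334000 = 149298 J.
34298 J < 149298 J, so only part of the ice melts and the system sits at 0 °C.
m_melt = 34298 / L_f = 0.1027 kg.

m_melted ≈ 0.103 kg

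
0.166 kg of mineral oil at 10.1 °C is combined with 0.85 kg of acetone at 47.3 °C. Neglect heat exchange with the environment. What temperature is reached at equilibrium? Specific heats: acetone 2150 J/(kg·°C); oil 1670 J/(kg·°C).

Set heat shed by the hot body equal to heat absorbed by the cold body:
0.85×2150×(47.3 − T) = 0.166×1670×(T − 10.1)
1827.5(47.3 − T) = 277.22(T − 10.1)
2104.7 T = 89241  ⇒  T ≈ 42.40 °C

T_f ≈ 42.4 °C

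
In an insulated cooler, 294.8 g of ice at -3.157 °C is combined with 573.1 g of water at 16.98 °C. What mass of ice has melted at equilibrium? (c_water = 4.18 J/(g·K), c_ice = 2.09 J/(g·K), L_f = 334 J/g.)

m_melted ≈ 116 g

Cooling the water to 0 °C releases 573.1·4.18·16.98 = 40677 J.
Warming the ice to 0 °C takes 294.8·2.09·3.157 = 1945.1 J, leaving 38731 J for melting.
Fully melting the ice requires m_ice L_f = 294.8·334 = 98463 J.
Since 38731 < 98463 J, not all the ice melts; equilibrium is at 0 °C.
m_melted·334 = 38731  ⇒  m_melted ≈ 116 g.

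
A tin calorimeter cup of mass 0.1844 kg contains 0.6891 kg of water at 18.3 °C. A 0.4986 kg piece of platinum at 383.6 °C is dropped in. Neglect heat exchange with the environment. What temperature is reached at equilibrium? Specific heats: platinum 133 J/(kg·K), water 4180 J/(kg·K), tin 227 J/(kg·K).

Heat gained plus heat lost sum to zero:
0.4986·133·(T − 383.6) + 0.6891·4180·(T − 18.3) + 0.1844·227·(T − 18.3) = 0
(66.31 + 2880.4 + 41.86) T = 66.31·383.6 + 2880.4·18.3 + 41.86·18.3
T = 78916/2988.6 ≈ 26.41 °C

T_f ≈ 26.4 °C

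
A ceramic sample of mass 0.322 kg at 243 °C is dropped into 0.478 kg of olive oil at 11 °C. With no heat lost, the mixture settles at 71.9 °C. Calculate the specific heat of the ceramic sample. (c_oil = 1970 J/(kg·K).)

c ≈ 1040 J/(kg·K)

m_s c (T_s − T_f) = m_oil c_oil (T_f − T_0):
0.322·c·(243 − 71.9) = 0.478·1970·(71.9 − 11)
55.09 c = 57347  ⇒  c ≈ 1041 J/(kg·K)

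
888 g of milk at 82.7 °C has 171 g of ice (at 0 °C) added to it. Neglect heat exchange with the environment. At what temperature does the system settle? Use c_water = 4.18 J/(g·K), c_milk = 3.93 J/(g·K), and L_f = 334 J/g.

T_f ≈ 55.1 °C

Energy balance with sensible and latent terms:
fusion: m_ice L_f = 171×334 = 57114
  meltwater 0→T: 171×4.18×T = 714.78 T
  milk cools: 888×3.93×(T − 82.7) = 3489.8(T − 82.7)
4204.6 T = 288610 − 57114 = 231496
T ≈ 55.06 °C — above 0 °C, consistent with complete melting.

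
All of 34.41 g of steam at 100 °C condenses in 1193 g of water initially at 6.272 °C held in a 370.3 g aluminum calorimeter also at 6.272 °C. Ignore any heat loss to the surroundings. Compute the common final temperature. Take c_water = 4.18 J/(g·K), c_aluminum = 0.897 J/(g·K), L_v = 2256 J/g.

T_f ≈ 23.0 °C

Let T be the final temperature. ΣQ_i = 0:
steam→water at 100 °C releases m L_v = 34.41×2256 = 77629; condensate cools 100→T: 34.41×4.18×(T − 100) = 143.83(T − 100); water warms: 1193×4.18×(T − 6.272) = 4986.7(T − 6.272); aluminum cup: 370.3×0.897×(T − 6.272) = 332.16(T − 6.272)
5462.7 T = 77629 + 14383 + 33360 = 125372
T ≈ 22.95 °C (< 100 °C, so full condensation is consistent).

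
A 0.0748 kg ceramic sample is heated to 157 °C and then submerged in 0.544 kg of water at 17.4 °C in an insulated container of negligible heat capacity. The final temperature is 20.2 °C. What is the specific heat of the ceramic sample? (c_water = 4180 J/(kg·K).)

c ≈ 622 J/(kg·K)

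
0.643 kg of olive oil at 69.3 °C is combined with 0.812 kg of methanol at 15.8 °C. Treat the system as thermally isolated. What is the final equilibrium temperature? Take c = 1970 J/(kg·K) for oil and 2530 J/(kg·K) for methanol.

T_f ≈ 36.2 °C

Setting the total heat transfer to zero:
0.643×1970×(T − 69.3) + 0.812×2530×(T − 15.8) = 0
1266.7(T − 69.3) + 2054.4(T − 15.8) = 0
(1266.7 + 2054.4) T = 1266.7×69.3 + 2054.4×15.8
T ≈ 36.21 °C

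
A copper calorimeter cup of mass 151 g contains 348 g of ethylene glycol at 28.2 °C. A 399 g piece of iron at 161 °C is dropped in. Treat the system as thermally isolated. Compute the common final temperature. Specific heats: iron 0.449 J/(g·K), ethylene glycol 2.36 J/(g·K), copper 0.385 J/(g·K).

T_f ≈ 50.7 °C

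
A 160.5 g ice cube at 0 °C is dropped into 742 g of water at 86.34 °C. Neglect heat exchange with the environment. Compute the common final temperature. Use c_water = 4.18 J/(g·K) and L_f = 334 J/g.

Conservation of energy gives ΣQ = 0:
melt ice: 160.5×334 = 53607; meltwater 0→T: 160.5×4.18×T = 670.89 T; water cools: 742×4.18×(T − 86.34) = 3101.6(T − 86.34)
3772.4 T = 267789 − 53607 = 214182
T ≈ 56.78 °C — above 0 °C, consistent with complete melting.

T_f ≈ 56.8 °C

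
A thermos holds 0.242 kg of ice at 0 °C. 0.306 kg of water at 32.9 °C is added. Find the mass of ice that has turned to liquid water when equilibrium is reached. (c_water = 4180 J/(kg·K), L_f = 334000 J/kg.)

m_melted ≈ 0.126 kg

Heat available from the water dropping to 0 °C: 0.306·4180·32.9 = 42082 J.
To melt every bit of ice: 0.242·334000 = 80828 J.
Since 42082 < 80828 J, not all the ice melts; equilibrium is at 0 °C.
m_melted·334000 = 42082  ⇒  m_melted ≈ 0.126 kg.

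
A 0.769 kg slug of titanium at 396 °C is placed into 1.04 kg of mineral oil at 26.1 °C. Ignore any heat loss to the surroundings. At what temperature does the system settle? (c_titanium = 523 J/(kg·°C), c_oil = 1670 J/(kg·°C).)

Let T be the final temperature. ΣQ_i = 0:
0.769·523·(T − 396) + 1.04·1670·(T − 26.1) = 0
402.19(T − 396) + 1736.8(T − 26.1) = 0
2139 T = 204597
T = 204597 / 2139 = 95.7 °C

T_f ≈ 95.7 °C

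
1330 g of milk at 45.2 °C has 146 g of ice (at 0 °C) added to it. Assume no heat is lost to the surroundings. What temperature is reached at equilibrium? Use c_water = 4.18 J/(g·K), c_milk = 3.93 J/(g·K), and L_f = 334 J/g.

T_f ≈ 32.1 °C

Taking heat into each body as positive, Σ m c ΔT = 0:
melt ice: 146×334 = 48764; warm the meltwater: 610.28 T; milk: 5226.9(T − 45.2)
5837.2 T = 236256 − 48764 = 187492
T ≈ 32.12 °C — above 0 °C, consistent with complete melting.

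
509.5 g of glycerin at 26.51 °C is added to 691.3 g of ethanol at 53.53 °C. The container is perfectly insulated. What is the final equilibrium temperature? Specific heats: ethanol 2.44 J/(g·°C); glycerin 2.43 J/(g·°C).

T_f ≈ 42.1 °C

Heat gained plus heat lost sum to zero:
691.3×2.44×(T − 53.53) + 509.5×2.43×(T − 26.51) = 0
1686.8(T − 53.53) + 1238.1(T − 26.51) = 0
2924.9 T = 123115
T = 123115 / 2924.9 = 42.1 °C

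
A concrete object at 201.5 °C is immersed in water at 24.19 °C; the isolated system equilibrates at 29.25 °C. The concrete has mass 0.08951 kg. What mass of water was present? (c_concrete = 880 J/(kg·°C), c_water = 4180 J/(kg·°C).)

m ≈ 0.641 kg

Setting the total heat transfer to zero:
0.08951·880·(29.25 − 201.5) + m·4180·(29.25 − 24.19) = 0
21151 m = 13568
m = 13568/21151 ≈ 0.6415 kg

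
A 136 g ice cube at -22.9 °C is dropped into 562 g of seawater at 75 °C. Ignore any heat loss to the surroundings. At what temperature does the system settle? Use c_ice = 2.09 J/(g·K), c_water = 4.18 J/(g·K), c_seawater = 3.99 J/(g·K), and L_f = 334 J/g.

T_f ≈ 41.4 °C

Sum of m c ΔT and latent-heat terms is zero:
ice -22.9→0 °C: 136·2.09·22.9 = 6509.1; latent heat to melt: 136·334 = 45424; warm the meltwater: 568.48 T; seawater cools: 562·3.99·(T − 75) = 2242.4(T − 75)
2810.9 T = 168178 − 51933 = 116245
T ≈ 41.36 °C — above 0 °C, consistent with complete melting.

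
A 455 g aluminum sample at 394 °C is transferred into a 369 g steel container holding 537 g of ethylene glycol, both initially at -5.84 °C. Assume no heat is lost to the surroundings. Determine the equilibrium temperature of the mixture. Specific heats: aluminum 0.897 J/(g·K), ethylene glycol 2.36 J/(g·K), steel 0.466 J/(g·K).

T_f ≈ 82.5 °C

Net heat exchanged in the isolated system is zero:
455×0.897×(T − 394) + 537×2.36×(T − (-5.84)) + 369×0.466×(T − (-5.84)) = 0
1847.4 T = 152400
T = 152400 / 1847.4 = 82.5 °C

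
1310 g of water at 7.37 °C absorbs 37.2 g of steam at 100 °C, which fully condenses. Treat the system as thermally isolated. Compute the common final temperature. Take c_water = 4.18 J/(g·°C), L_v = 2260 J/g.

Let T be the final temperature. ΣQ_i = 0:
condense steam: −37.2·2260 = −84072
  condensate cools 100→T: 37.2·4.18·(T − 100) = 155.5(T − 100)
  water warms: 1310·4.18·(T − 7.37) = 5475.8(T − 7.37)
5631.3 T = 84072 + 15550 + 40357 = 139978
T ≈ 24.86 °C (< 100 °C, so full condensation is consistent).

T_f ≈ 24.9 °C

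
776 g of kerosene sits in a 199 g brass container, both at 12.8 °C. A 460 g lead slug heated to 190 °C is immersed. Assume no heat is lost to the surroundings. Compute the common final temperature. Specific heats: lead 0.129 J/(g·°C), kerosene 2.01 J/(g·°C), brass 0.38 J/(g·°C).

T_f ≈ 19.0 °C

With ΣQ=0 the equilibrium temperature is the m·c-weighted mean:
T_f = (59.34·190 + 1559.8·12.8 + 75.62·12.8) / (59.34 + 1559.8 + 75.62)
    = 32207 / 1694.7 ≈ 19.00 °C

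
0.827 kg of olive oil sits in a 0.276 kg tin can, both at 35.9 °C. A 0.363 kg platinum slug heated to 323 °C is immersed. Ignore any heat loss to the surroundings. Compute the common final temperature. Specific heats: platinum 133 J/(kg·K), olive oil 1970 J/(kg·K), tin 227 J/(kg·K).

T_f = Σ m_i c_i T_i / Σ m_i c_i:
T_f = (48.28·323 + 1629.2·35.9 + 62.65·35.9) / (48.28 + 1629.2 + 62.65)
    = 76331 / 1740.1 ≈ 43.87 °C

T_f ≈ 43.9 °C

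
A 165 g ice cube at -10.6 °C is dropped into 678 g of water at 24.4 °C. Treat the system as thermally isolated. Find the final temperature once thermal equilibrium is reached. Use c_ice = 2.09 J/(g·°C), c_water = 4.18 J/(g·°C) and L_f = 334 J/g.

Taking heat into each body as positive, Σ m c ΔT = 0:
ice -10.6→0 °C: 165·2.09·10.6 = 3655.4; fusion: m_ice L_f = 165·334 = 55110; meltwater 0→T: 165·4.18·T = 689.7 T; water cools: 678·4.18·(T − 24.4) = 2834(T − 24.4)
3523.7 T = 69151 − 58765 = 10385
T ≈ 2.95 °C — above 0 °C, consistent with complete melting.

T_f ≈ 2.9 °C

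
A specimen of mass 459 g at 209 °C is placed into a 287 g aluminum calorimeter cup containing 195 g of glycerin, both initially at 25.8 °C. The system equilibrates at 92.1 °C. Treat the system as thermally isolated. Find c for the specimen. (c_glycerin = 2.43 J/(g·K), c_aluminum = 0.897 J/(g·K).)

c ≈ 0.904 J/(g·K)

Setting the total heat transfer to zero:
459×c×(92.1 − 209) + 195×2.43×(92.1 − 25.8) + 287×0.897×(92.1 − 25.8) = 0
-53657 c = -48484
c = -48484/-53657 ≈ 0.9036 J/(g·K)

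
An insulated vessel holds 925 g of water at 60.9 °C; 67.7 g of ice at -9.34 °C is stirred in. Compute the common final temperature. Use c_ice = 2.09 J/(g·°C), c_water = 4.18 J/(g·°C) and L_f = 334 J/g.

T_f ≈ 51.0 °C

Energy balance with sensible and latent terms:
ice -9.34→0 °C: 67.7×2.09×9.34 = 1321.5
  fusion: m_ice L_f = 67.7×334 = 22612
  warm the meltwater: 282.99 T
  water: 3866.5(T − 60.9)
4149.5 T = 235470 − 23933 = 211537
T ≈ 50.98 °C — above 0 °C, consistent with complete melting.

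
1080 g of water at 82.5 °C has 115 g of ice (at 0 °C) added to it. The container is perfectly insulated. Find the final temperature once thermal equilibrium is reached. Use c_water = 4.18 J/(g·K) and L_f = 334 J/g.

Setting the total heat transfer to zero:
melt ice: 115·334 = 38410
  warm the meltwater: 480.7 T
  water: 4514.4(T − 82.5)
4995.1 T = 372438 − 38410 = 334028
T ≈ 66.87 °C — above 0 °C, consistent with complete melting.

T_f ≈ 66.9 °C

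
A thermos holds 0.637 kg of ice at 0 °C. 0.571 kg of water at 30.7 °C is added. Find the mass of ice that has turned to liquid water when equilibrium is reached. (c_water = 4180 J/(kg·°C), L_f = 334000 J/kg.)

m_melted ≈ 0.219 kg

Heat available from the water dropping to 0 °C: 0.571×4180×30.7 = 73274 J.
To melt every bit of ice: 0.637×334000 = 212758 J.
73274 J < 212758 J, so only part of the ice melts and the system sits at 0 °C.
m_melt = 73274 / L_f = 0.2194 kg.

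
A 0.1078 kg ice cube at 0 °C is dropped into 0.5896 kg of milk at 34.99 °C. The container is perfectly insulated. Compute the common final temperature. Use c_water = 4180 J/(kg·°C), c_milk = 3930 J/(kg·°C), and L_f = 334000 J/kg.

T_f ≈ 16.3 °C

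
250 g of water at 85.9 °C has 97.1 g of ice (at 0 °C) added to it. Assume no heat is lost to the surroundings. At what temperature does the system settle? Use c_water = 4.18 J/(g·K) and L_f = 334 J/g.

T_f ≈ 39.5 °C

Conservation of energy gives ΣQ = 0:
melt ice: 97.1·334 = 32431
  meltwater 0→T: 97.1·4.18·T = 405.88 T
  water cools: 250·4.18·(T − 85.9) = 1045(T − 85.9)
1450.9 T = 89766 − 32431 = 57334
T ≈ 39.52 °C — above 0 °C, consistent with complete melting.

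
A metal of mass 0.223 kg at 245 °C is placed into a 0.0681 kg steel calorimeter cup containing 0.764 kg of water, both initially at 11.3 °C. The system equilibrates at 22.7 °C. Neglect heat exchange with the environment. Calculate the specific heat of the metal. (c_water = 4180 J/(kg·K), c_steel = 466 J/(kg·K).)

c ≈ 742 J/(kg·K)

Conservation of energy gives ΣQ = 0:
0.223·c·(22.7 − 245) + 0.764·4180·(22.7 − 11.3) + 0.0681·466·(22.7 − 11.3) = 0
-49.57 c = -36768
c = -36768/-49.57 ≈ 741.7 J/(kg·K)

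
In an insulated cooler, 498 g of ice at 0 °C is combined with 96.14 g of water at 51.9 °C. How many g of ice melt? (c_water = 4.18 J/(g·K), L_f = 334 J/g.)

m_melted ≈ 62.4 g

Cooling the water to 0 °C releases 96.14×4.18×51.9 = 20857 J.
Melting all 498 g of ice would need 498×334 = 166332 J.
20857 J < 166332 J, so only part of the ice melts and the system sits at 0 °C.
m_melt = 20857 / L_f = 62.45 g.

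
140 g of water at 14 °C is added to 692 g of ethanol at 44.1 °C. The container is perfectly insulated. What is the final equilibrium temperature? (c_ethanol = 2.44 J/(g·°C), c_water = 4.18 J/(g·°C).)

T_f ≈ 36.4 °C

Taking heat into each body as positive, Σ m c ΔT = 0:
692×2.44×(T − 44.1) + 140×4.18×(T − 14) = 0
1688.5(T − 44.1) + 585.2(T − 14) = 0
(1688.5 + 585.2) T = 1688.5×44.1 + 585.2×14
T = 82655 / 2273.7 = 36.4 °C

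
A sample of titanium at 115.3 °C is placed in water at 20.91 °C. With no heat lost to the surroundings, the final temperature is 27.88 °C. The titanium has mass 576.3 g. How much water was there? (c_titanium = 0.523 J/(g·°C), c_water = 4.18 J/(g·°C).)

m ≈ 904 g

Net heat exchanged in the isolated system is zero:
576.3×0.523×(27.88 − 115.3) + m×4.18×(27.88 − 20.91) = 0
29.13 m = 26349
m = 26349/29.13 ≈ 904.4 g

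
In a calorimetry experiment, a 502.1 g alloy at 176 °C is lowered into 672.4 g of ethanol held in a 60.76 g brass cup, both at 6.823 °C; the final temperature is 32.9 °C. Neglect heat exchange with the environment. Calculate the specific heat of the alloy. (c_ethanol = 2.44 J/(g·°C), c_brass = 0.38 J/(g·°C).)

Energy conservation, ΣQ = 0:
502.1·c·(32.9 − 176) + 672.4·2.44·(32.9 − 6.823) + 60.76·0.38·(32.9 − 6.823) = 0
-71851 c = -43385
c = -43385/-71851 ≈ 0.6038 J/(g·°C)

c ≈ 0.604 J/(g·°C)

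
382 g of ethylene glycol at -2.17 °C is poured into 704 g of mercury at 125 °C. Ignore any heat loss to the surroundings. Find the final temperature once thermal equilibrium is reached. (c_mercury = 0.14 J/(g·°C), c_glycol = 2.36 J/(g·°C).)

Taking heat into each body as positive, Σ m c ΔT = 0:
704·0.14·(T − 125) + 382·2.36·(T − (-2.17)) = 0
98.56(T − 125) + 901.52(T − (-2.17)) = 0
(98.56 + 901.52) T = 98.56·125 + 901.52·(-2.17)
T ≈ 10.36 °C

T_f ≈ 10.4 °C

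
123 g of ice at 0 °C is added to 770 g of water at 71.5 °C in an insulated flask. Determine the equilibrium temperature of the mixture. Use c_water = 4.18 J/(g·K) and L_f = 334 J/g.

T_f ≈ 50.6 °C

Conservation of energy gives ΣQ = 0:
fusion: m_ice L_f = 123·334 = 41082
  meltwater 0→T: 123·4.18·T = 514.14 T
  water cools: 770·4.18·(T − 71.5) = 3218.6(T − 71.5)
3732.7 T = 230130 − 41082 = 189048
T ≈ 50.65 °C (positive, so assuming full melt was valid).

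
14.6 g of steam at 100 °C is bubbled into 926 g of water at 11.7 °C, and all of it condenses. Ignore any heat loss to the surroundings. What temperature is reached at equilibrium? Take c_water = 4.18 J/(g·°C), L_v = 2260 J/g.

Taking heat into each body as positive, Σ m c ΔT = 0:
latent heat released on condensation: 14.6·2260 = 32996
  condensed water 100 °C→T: 61.03(T − 100)
  original water: 3870.7(T − 11.7)
3931.7 T = 32996 + 6102.8 + 45287 = 84386
T ≈ 21.46 °C (< 100 °C, so full condensation is consistent).

T_f ≈ 21.5 °C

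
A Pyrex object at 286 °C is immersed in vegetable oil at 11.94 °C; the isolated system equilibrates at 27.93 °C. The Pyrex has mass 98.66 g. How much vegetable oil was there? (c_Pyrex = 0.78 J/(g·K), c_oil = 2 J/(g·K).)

m ≈ 621 g

|Q_Pyrex| = |Q_oil|:
98.66·0.78·(286 − 27.93) = m·2·(27.93 − 11.94)
31.98 m = 19860  ⇒  m ≈ 621 g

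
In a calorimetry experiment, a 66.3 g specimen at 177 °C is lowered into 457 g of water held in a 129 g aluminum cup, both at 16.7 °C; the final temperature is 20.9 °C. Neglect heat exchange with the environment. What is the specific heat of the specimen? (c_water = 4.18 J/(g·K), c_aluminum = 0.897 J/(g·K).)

c ≈ 0.822 J/(g·K)

Setting the total heat transfer to zero:
66.3·c·(20.9 − 177) + 457·4.18·(20.9 − 16.7) + 129·0.897·(20.9 − 16.7) = 0
-10349 c = -8509.1
c = -8509.1/-10349 ≈ 0.8222 J/(g·K)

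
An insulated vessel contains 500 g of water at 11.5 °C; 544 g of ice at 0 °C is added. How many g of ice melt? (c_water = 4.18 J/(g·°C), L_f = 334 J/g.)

m_melted ≈ 72 g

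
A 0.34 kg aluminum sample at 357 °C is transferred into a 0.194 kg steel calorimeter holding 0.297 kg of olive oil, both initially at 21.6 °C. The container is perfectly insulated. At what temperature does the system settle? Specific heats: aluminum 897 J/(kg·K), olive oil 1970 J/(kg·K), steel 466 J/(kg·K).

T_f ≈ 125.9 °C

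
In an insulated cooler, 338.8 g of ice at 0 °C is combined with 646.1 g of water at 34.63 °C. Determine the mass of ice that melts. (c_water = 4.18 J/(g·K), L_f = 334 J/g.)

Water can give up m c ΔT = 646.1·4.18·34.63 = 93525 J before reaching 0 °C.
To melt every bit of ice: 338.8·334 = 113159 J.
Since 93525 < 113159 J, not all the ice melts; equilibrium is at 0 °C.
Mass melted = 93525/334 ≈ 280 g.

m_melted ≈ 280 g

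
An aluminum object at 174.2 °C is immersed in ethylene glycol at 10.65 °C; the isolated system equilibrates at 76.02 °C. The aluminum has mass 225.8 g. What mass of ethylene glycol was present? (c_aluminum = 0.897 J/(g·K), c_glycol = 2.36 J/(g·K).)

m ≈ 129 g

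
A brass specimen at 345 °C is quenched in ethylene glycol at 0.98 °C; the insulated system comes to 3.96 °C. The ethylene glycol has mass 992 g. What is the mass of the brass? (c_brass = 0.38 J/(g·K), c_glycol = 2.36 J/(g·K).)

Setting the total heat transfer to zero:
m·0.38·(3.96 − 345) + 992·2.36·(3.96 − 0.98) = 0
-129.6 m = -6976.5
m = -6976.5/-129.6 ≈ 53.83 g

m ≈ 53.8 g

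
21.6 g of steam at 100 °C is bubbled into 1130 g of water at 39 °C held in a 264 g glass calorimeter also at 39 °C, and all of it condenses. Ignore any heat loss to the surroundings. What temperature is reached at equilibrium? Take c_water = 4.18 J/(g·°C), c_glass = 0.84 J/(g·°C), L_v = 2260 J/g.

Sum of m c ΔT and latent-heat terms is zero:
steam→water at 100 °C releases m L_v = 21.6·2260 = 48816
  condensed water 100 °C→T: 90.29(T − 100)
  water warms: 1130·4.18·(T − 39) = 4723.4(T − 39)
  glass cup: 264·0.84·(T − 39) = 221.76(T − 39)
5035.4 T = 48816 + 9028.8 + 192861 = 250706
T ≈ 49.79 °C, under the boiling point, so the assumption holds.

T_f ≈ 49.8 °C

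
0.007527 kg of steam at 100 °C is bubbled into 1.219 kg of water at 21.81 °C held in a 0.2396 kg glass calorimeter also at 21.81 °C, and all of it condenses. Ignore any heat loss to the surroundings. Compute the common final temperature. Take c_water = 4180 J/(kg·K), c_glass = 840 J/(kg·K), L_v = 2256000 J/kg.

T_f ≈ 25.5 °C

Heat gained plus heat lost sum to zero:
steam→water at 100 °C releases m L_v = 0.007527·2256000 = 16981
  condensate cools 100→T: 0.007527·4180·(T − 100) = 31.46(T − 100)
  water warms: 1.219·4180·(T − 21.81) = 5095.4(T − 21.81)
  glass cup: 0.2396·840·(T − 21.81) = 201.26(T − 21.81)
5328.1 T = 16981 + 3146.3 + 115521 = 135648
T ≈ 25.46 °C (< 100 °C, so full condensation is consistent).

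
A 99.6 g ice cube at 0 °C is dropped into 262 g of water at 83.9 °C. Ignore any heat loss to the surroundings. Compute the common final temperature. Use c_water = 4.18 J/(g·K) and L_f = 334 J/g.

Energy balance with sensible and latent terms:
melt ice: 99.6·334 = 33266; warm the meltwater: 416.33 T; water: 1095.2(T − 83.9)
1511.5 T = 91884 − 33266 = 58618
T ≈ 38.78 °C. Since T > 0 °C, the all-ice-melts assumption holds.

T_f ≈ 38.8 °C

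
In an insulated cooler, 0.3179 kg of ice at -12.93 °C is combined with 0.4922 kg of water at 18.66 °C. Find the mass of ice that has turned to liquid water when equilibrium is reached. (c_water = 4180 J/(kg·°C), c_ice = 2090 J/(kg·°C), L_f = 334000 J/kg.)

m_melted ≈ 0.0892 kg

Heat available from the water dropping to 0 °C: 0.4922×4180×18.66 = 38391 J.
Of that, 0.3179×2090×12.93 = 8590.8 J goes to bring the ice to 0 °C, leaving 29800 J.
Fully melting the ice requires m_ice L_f = 0.3179×334000 = 106179 J.
That's not enough to melt it all — equilibrium is at 0 °C with ice remaining.
m_melt = 29800 / L_f = 0.08922 kg.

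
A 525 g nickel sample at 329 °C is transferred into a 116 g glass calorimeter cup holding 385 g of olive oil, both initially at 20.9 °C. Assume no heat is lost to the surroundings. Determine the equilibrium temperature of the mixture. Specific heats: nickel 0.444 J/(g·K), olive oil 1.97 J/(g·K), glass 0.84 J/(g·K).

T_f is the heat-capacity-weighted average of the initial temperatures:
T_f = (233.1*329 + 758.45*20.9 + 97.44*20.9) / (233.1 + 758.45 + 97.44)
    = 94578 / 1089 ≈ 86.85 °C

T_f ≈ 86.8 °C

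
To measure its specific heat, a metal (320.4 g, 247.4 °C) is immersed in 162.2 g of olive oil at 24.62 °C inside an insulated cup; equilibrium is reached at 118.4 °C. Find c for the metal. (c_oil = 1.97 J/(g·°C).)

Energy conservation, ΣQ = 0:
320.4×c×(118.4 − 247.4) + 162.2×1.97×(118.4 − 24.62) = 0
-41332 c = -29966
c = -29966/-41332 ≈ 0.725 J/(g·°C)

c ≈ 0.725 J/(g·°C)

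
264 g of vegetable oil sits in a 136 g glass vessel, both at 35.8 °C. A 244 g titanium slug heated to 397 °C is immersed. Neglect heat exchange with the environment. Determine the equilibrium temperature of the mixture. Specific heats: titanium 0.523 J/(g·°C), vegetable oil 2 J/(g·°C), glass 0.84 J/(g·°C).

Taking heat into each body as positive, Σ m c ΔT = 0:
244·0.523·(T − 397) + 264·2·(T − 35.8) + 136·0.84·(T − 35.8) = 0
127.61(T − 397) + 528(T − 35.8) + 114.24(T − 35.8) = 0
769.85 T = 73654
T ≈ 95.67 °C

T_f ≈ 95.7 °C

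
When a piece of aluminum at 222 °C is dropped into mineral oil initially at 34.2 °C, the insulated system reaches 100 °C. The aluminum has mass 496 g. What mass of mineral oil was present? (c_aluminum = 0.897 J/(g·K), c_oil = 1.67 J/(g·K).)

m ≈ 494 g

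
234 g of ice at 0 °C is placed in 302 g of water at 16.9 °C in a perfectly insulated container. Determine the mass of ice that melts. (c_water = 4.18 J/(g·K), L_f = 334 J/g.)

m_melted ≈ 63.9 g

Water can give up m c ΔT = 302·4.18·16.9 = 21334 J before reaching 0 °C.
Melting all 234 g of ice would need 234·334 = 78156 J.
That's not enough to melt it all — equilibrium is at 0 °C with ice remaining.
Mass melted = 21334/334 ≈ 63.87 g.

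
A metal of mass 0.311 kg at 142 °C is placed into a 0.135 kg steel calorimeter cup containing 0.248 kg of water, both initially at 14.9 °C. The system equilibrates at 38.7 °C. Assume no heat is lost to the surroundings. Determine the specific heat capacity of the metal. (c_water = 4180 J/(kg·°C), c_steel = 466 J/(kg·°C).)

c ≈ 815 J/(kg·°C)

Conservation of energy gives ΣQ = 0:
0.311·c·(38.7 − 142) + 0.248·4180·(38.7 − 14.9) + 0.135·466·(38.7 − 14.9) = 0
-32.13 c = -26169
c = -26169/-32.13 ≈ 814.6 J/(kg·°C)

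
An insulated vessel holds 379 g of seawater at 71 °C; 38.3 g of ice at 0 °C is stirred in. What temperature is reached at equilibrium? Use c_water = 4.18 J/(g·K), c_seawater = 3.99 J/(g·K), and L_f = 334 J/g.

Taking heat into each body as positive, Σ m c ΔT = 0:
latent heat to melt: 38.3×334 = 12792
  warm the meltwater: 160.09 T
  seawater cools: 379×3.99×(T − 71) = 1512.2(T − 71)
1672.3 T = 107367 − 12792 = 94575
T ≈ 56.55 °C (positive, so assuming full melt was valid).

T_f ≈ 56.6 °C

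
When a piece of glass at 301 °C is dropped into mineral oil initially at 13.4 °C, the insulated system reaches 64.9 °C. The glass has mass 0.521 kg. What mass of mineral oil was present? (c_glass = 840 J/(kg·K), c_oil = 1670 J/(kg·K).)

Energy conservation, ΣQ = 0:
0.521×840×(64.9 − 301) + m×1670×(64.9 − 13.4) = 0
86005 m = 103327
m = 103327/86005 ≈ 1.201 kg

m ≈ 1.2 kg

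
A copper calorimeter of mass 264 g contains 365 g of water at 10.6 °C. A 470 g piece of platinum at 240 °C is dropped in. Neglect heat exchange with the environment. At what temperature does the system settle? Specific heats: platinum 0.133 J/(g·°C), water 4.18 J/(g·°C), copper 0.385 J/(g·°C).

T_f ≈ 19.1 °C

Energy conservation, ΣQ = 0:
470·0.133·(T − 240) + 365·4.18·(T − 10.6) + 264·0.385·(T − 10.6) = 0
(62.51 + 1525.7 + 101.64) T = 62.51·240 + 1525.7·10.6 + 101.64·10.6
T = 32252 / 1689.8 = 19.1 °C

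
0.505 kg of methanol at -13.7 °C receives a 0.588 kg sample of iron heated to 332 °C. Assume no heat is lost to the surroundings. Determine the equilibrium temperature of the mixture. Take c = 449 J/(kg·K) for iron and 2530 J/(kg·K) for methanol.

Net heat exchanged in the isolated system is zero:
0.588*449*(T − 332) + 0.505*2530*(T − (-13.7)) = 0
264.01(T − 332) + 1277.7(T − (-13.7)) = 0
1541.7 T = 70148
T = 70148 / 1541.7 = 45.5 °C

T_f ≈ 45.5 °C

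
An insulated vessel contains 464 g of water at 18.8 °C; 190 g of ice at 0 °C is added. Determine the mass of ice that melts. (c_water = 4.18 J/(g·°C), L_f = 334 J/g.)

m_melted ≈ 109 g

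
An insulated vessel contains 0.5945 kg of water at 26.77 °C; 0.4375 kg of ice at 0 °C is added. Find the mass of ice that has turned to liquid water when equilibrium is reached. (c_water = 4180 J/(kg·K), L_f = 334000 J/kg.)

m_melted ≈ 0.199 kg

Heat available from the water dropping to 0 °C: 0.5945×4180×26.77 = 66524 J.
Fully melting the ice requires m_ice L_f = 0.4375×334000 = 146125 J.
66524 J < 146125 J, so only part of the ice melts and the system sits at 0 °C.
m_melted×334000 = 66524  ⇒  m_melted ≈ 0.1992 kg.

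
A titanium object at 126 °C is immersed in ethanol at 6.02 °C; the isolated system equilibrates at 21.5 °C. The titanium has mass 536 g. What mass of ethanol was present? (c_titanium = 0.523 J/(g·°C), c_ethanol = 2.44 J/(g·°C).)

Heat lost by the titanium = heat gained by the ethanol:
536×0.523×(126 − 21.5) = m×2.44×(21.5 − 6.02)
37.77 m = 29294  ⇒  m ≈ 775.6 g

m ≈ 776 g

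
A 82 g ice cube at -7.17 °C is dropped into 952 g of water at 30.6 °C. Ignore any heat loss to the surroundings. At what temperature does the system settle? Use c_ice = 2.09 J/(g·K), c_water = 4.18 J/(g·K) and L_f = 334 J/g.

T_f ≈ 21.6 °C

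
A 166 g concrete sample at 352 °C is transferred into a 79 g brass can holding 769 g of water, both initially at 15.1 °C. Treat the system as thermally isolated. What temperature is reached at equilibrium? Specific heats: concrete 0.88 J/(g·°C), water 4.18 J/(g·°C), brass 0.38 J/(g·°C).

T_f ≈ 29.6 °C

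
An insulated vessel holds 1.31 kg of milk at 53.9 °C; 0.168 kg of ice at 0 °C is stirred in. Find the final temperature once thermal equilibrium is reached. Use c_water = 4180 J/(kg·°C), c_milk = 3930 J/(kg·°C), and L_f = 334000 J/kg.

Sum of m c ΔT and latent-heat terms is zero:
latent heat to melt: 0.168·334000 = 56112; warm the meltwater: 702.24 T; milk cools: 1.31·3930·(T − 53.9) = 5148.3(T − 53.9)
5850.5 T = 277493 − 56112 = 221381
T ≈ 37.84 °C. Since T > 0 °C, the all-ice-melts assumption holds.

T_f ≈ 37.8 °C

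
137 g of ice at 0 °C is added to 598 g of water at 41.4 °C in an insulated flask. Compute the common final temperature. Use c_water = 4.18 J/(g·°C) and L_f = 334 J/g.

Conservation of energy gives ΣQ = 0:
melt ice: 137·334 = 45758; warm the meltwater: 572.66 T; water cools: 598·4.18·(T − 41.4) = 2499.6(T − 41.4)
3072.3 T = 103485 − 45758 = 57727
T ≈ 18.79 °C. Since T > 0 °C, the all-ice-melts assumption holds.

T_f ≈ 18.8 °C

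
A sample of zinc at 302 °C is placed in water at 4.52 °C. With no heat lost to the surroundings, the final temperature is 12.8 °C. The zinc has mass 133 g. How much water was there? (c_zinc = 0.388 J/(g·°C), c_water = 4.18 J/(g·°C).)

m ≈ 431 g

Taking heat into each body as positive, Σ m c ΔT = 0:
133·0.388·(12.8 − 302) + m·4.18·(12.8 − 4.52) = 0
34.61 m = 14924
m = 14924/34.61 ≈ 431.2 g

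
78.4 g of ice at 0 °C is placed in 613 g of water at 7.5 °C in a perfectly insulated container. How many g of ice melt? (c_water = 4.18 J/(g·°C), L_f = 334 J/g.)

Heat available from the water dropping to 0 °C: 613×4.18×7.5 = 19218 J.
Melting all 78.4 g of ice would need 78.4×334 = 26186 J.
Since 19218 < 26186 J, not all the ice melts; equilibrium is at 0 °C.
m_melted×334 = 19218  ⇒  m_melted ≈ 57.54 g.

m_melted ≈ 57.5 g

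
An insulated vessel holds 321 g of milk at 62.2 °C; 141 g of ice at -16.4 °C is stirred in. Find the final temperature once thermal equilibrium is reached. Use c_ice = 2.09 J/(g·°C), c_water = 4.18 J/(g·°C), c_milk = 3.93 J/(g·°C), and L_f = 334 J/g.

T_f ≈ 14.3 °C

Heat gained plus heat lost sum to zero:
ice -16.4→0 °C: 141·2.09·16.4 = 4832.9
  latent heat to melt: 141·334 = 47094
  warm the meltwater: 589.38 T
  milk: 1261.5(T − 62.2)
1850.9 T = 78467 − 51927 = 26540
T ≈ 14.34 °C (positive, so assuming full melt was valid).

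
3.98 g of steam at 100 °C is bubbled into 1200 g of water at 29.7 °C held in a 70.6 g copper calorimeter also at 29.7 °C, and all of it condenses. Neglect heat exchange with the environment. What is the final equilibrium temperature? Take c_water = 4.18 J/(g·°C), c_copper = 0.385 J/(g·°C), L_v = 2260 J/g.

Let T be the final temperature. ΣQ_i = 0:
steam→water at 100 °C releases m L_v = 3.98×2260 = 8994.8
  condensate cools 100→T: 3.98×4.18×(T − 100) = 16.64(T − 100)
  original water: 5016(T − 29.7)
  copper cup: 70.6×0.385×(T − 29.7) = 27.18(T − 29.7)
5059.8 T = 8994.8 + 1663.6 + 149782 = 160441
T ≈ 31.71 °C — below 100 °C, confirming all the steam condensed.

T_f ≈ 31.7 °C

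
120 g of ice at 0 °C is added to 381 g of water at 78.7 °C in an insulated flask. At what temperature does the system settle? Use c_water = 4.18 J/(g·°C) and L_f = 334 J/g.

T_f ≈ 40.7 °C

Taking heat into each body as positive, Σ m c ΔT = 0:
melt ice: 120·334 = 40080
  meltwater 0→T: 120·4.18·T = 501.6 T
  water: 1592.6(T − 78.7)
2094.2 T = 125336 − 40080 = 85256
T ≈ 40.71 °C. Since T > 0 °C, the all-ice-melts assumption holds.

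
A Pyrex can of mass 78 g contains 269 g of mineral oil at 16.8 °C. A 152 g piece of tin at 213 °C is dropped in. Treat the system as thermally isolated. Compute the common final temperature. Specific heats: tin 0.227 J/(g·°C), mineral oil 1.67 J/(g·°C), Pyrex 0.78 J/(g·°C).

Setting the total heat transfer to zero:
152*0.227*(T − 213) + 269*1.67*(T − 16.8) + 78*0.78*(T − 16.8) = 0
(34.5 + 449.23 + 60.84) T = 34.5*213 + 449.23*16.8 + 60.84*16.8
T ≈ 29.23 °C

T_f ≈ 29.2 °C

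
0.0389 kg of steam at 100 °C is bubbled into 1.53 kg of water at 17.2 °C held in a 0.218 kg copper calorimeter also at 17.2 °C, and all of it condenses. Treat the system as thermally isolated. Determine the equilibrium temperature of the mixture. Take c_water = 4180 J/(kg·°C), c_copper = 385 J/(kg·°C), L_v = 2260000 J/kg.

T_f ≈ 32.5 °C

Net heat exchanged in the isolated system is zero:
condense steam: −0.0389×2260000 = −87914; condensed water 100 °C→T: 162.6(T − 100); original water: 6395.4(T − 17.2); copper cup: 0.218×385×(T − 17.2) = 83.93(T − 17.2)
6641.9 T = 87914 + 16260 + 111444 = 215619
T ≈ 32.46 °C (< 100 °C, so full condensation is consistent).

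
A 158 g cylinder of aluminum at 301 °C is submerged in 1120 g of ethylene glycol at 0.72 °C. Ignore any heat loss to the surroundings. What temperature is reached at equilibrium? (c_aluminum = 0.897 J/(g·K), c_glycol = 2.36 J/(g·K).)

Taking heat into each body as positive, Σ m c ΔT = 0:
158×0.897×(T − 301) + 1120×2.36×(T − 0.72) = 0
141.73(T − 301) + 2643.2(T − 0.72) = 0
2784.9 T = 44563
T ≈ 16.00 °C

T_f ≈ 16.0 °C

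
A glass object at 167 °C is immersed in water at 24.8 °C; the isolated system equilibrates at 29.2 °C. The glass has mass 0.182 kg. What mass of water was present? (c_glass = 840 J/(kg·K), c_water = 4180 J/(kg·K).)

m ≈ 1.15 kg

|Q_glass| = |Q_water|:
0.182·840·(167 − 29.2) = m·4180·(29.2 − 24.8)
18392 m = 21067  ⇒  m ≈ 1.145 kg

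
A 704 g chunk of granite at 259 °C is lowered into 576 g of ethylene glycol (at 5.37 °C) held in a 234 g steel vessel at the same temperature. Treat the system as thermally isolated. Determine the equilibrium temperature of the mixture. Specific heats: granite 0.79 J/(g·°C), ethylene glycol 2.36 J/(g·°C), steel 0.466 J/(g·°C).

T_f = Σ m_i c_i T_i / Σ m_i c_i:
T_f = (556.16*259 + 1359.4*5.37 + 109.04*5.37) / (556.16 + 1359.4 + 109.04)
    = 151931 / 2024.6 ≈ 75.04 °C

T_f ≈ 75.0 °C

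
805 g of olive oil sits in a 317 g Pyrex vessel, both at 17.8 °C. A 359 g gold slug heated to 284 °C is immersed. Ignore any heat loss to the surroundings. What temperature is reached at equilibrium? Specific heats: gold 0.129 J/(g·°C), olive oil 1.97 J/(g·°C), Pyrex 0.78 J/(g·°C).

T_f ≈ 24.4 °C

Conservation of energy gives ΣQ = 0:
359*0.129*(T − 284) + 805*1.97*(T − 17.8) + 317*0.78*(T − 17.8) = 0
46.31(T − 284) + 1585.8(T − 17.8) + 247.26(T − 17.8) = 0
(46.31 + 1585.8 + 247.26) T = 46.31*284 + 1585.8*17.8 + 247.26*17.8
T = 45782 / 1879.4 = 24.4 °C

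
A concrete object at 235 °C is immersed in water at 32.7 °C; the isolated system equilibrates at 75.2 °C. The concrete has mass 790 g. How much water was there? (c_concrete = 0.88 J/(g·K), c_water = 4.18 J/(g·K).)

Heat lost by the concrete = heat gained by the water:
790·0.88·(235 − 75.2) = m·4.18·(75.2 − 32.7)
177.65 m = 111093  ⇒  m ≈ 625.3 g

m ≈ 625 g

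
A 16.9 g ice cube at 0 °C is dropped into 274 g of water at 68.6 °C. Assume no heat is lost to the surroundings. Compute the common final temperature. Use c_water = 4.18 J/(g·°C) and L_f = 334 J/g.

T_f ≈ 60.0 °C

Sum of m c ΔT and latent-heat terms is zero:
melt ice: 16.9×334 = 5644.6; meltwater 0→T: 16.9×4.18×T = 70.64 T; water: 1145.3(T − 68.6)
1216 T = 78569 − 5644.6 = 72924
T ≈ 59.97 °C (positive, so assuming full melt was valid).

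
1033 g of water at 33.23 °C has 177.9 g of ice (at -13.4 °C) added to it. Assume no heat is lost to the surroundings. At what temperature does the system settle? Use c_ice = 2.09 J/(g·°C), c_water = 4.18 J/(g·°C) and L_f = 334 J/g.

Conservation of energy gives ΣQ = 0:
ice -13.4→0 °C: 177.9·2.09·13.4 = 4982.3; fusion: m_ice L_f = 177.9·334 = 59419; meltwater 0→T: 177.9·4.18·T = 743.62 T; water: 4317.9(T − 33.23)
5061.6 T = 143485 − 64401 = 79084
T ≈ 15.62 °C (positive, so assuming full melt was valid).

T_f ≈ 15.6 °C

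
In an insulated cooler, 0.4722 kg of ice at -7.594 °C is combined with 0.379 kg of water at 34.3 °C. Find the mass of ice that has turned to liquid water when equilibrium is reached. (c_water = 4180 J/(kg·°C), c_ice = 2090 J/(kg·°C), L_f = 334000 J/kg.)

m_melted ≈ 0.14 kg

Heat available from the water dropping to 0 °C: 0.379·4180·34.3 = 54339 J.
Of that, 0.4722·2090·7.594 = 7494.5 J goes to bring the ice to 0 °C, leaving 46844 J.
Fully melting the ice requires m_ice L_f = 0.4722·334000 = 157715 J.
Since 46844 < 157715 J, not all the ice melts; equilibrium is at 0 °C.
m_melt = 46844 / L_f = 0.1403 kg.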